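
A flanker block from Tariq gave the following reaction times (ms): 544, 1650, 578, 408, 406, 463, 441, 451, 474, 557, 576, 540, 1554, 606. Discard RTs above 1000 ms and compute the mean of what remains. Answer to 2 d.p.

Excluded: 1554, 1650
Retained (n=12): Σ = 6044
Mean = 6044/12 = 503.6667

503.67 ms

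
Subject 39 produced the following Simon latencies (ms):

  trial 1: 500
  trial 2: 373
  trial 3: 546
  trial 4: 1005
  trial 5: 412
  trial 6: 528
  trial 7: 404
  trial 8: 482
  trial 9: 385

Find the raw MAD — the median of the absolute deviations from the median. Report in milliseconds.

Sorted: 373, 385, 404, 412, 482, 500, 528, 546, 1005 → median = 482
|x − 482|: 18, 109, 64, 523, 70, 46, 78, 0, 97
Sorted deviations: 0, 18, 46, 64, 70, 78, 97, 109, 523 → MAD = 70

70 ms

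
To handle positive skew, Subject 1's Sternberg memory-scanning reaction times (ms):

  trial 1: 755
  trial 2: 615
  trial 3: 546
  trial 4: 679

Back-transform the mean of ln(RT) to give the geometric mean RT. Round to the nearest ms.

ln(RT): 6.6267, 6.4216, 6.3026, 6.5206
Mean ln(RT) = 25.8716/4 = 6.46790
Geometric mean = exp(6.46790) = 644.13 ms

644 ms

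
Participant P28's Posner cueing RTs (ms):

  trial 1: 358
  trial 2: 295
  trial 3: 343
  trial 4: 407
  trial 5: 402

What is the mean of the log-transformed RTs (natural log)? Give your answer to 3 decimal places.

ln(RT): 5.8805, 5.6870, 5.8377, 6.0088, 5.9965
Σ ln(RT) = 29.4105
Mean = 29.4105/5 = 5.88210

5.882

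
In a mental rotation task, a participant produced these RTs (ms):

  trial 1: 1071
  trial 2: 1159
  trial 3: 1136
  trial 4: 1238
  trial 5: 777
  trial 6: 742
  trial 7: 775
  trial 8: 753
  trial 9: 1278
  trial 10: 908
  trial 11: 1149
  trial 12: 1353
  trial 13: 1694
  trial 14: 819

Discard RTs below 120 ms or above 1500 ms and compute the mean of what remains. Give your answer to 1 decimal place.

Excluded: 1694
Retained (n=13): Σ = 13158
Mean = 13158/13 = 1012.1538

1012.2 ms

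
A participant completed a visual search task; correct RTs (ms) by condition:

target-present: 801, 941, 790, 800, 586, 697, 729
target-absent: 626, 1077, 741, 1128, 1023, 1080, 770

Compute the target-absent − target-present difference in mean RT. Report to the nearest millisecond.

M(target-present) = 5344/7 = 763.429
M(target-absent) = 6445/7 = 920.714
Difference = 920.714 − 763.429 = 157.286 ms

157 ms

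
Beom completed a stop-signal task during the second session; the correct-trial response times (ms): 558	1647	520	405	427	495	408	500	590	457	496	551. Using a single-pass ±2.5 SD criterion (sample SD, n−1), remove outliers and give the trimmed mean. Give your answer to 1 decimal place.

n = 12, ΣRT = 7054, M = 587.833
Σ(x−M)² = 1262205.67; s = √(1262205.67/11) = 338.742
Cutoffs: 587.833 ± 2.5·338.742 → [-259.0, 1434.7]
Outside: 1647 → excluded.
Retained (n=11): Σ = 5407, mean = 5407/11 = 491.545

491.5 ms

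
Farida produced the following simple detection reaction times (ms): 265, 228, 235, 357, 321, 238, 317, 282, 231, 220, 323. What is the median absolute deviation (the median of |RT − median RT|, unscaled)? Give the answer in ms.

37 ms

Sorted: 220, 228, 231, 235, 238, 265, 282, 317, 321, 323, 357 → median = 265
|x − 265|: 0, 37, 30, 92, 56, 27, 52, 17, 34, 45, 58
Sorted deviations: 0, 17, 27, 30, 34, 37, 45, 52, 56, 58, 92 → MAD = 37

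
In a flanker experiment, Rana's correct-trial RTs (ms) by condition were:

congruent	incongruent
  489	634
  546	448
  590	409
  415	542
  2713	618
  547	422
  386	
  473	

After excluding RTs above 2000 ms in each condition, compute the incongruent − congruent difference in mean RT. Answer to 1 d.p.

19.9 ms

congruent: exclude 2713
M(congruent) = 3446/7 = 492.286
M(incongruent) = 3073/6 = 512.167
Difference = 512.167 − 492.286 = 19.881 ms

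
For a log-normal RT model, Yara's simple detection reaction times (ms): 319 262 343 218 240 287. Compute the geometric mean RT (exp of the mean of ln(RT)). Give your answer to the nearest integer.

ln(RT): 5.7652, 5.5683, 5.8377, 5.3845, 5.4806, 5.6595
Mean ln(RT) = 33.6959/6 = 5.61598
Geometric mean = exp(5.61598) = 274.78 ms

275 ms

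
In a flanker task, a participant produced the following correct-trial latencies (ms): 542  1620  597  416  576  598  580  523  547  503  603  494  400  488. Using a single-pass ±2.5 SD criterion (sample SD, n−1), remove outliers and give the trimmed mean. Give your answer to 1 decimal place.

528.2 ms

n = 14, ΣRT = 8487, M = 606.214
Σ(x−M)² = 1160004.36; s = √(1160004.36/13) = 298.716
Cutoffs: 606.214 ± 2.5·298.716 → [-140.6, 1353.0]
Outside: 1620 → excluded.
Retained (n=13): Σ = 6867, mean = 6867/13 = 528.231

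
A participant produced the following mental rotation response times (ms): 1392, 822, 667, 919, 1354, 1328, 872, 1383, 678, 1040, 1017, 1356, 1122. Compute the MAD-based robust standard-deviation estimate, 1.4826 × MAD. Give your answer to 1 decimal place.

Sorted: 667, 678, 822, 872, 919, 1017, 1040, 1122, 1328, 1354, 1356, 1383, 1392 → median = 1040
|x − 1040| sorted: 0, 23, 82, 121, 168, 218, 288, 314, 316, 343, 352, 362, 373 → MAD = 288
Robust SD ≈ 1.4826 × 288 = 426.989

427.0 ms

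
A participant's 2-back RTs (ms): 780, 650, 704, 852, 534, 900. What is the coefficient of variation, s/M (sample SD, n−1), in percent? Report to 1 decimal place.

18.4%

n = 6, Σ = 4420, M = 736.6667
Σ(x−M)² = 91509.333; s = √(91509.333/5) = 135.2844
CV = 135.2844 / 736.6667 = 0.18364 = 18.364%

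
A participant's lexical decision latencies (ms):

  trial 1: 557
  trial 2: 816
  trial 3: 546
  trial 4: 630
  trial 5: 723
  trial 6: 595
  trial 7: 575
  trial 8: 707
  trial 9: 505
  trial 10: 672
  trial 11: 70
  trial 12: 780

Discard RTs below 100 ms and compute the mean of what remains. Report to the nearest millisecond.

Excluded: 70
Retained (n=11): Σ = 7106
Mean = 7106/11 = 646.0000

646 ms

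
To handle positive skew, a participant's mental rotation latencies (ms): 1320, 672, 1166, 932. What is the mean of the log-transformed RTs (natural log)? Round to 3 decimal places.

ln(RT): 7.1854, 6.5103, 7.0613, 6.8373
Σ ln(RT) = 27.5943
Mean = 27.5943/4 = 6.89858

6.899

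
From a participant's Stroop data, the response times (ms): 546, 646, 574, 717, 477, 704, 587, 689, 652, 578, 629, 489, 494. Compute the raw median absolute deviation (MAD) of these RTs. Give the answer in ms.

Sorted: 477, 489, 494, 546, 574, 578, 587, 629, 646, 652, 689, 704, 717 → median = 587
|x − 587|: 41, 59, 13, 130, 110, 117, 0, 102, 65, 9, 42, 98, 93
Sorted deviations: 0, 9, 13, 41, 42, 59, 65, 93, 98, 102, 110, 117, 130 → MAD = 65

65 ms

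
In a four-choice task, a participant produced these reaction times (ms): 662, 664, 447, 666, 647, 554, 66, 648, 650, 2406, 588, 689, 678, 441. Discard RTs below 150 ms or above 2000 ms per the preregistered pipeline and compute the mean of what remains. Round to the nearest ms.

Excluded: 66, 2406
Retained (n=12): Σ = 7334
Mean = 7334/12 = 611.1667

611 ms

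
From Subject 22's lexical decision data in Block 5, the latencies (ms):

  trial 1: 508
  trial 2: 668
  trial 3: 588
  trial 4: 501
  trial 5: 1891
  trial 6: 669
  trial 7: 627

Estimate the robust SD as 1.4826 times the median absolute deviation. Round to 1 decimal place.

Sorted: 501, 508, 588, 627, 668, 669, 1891 → median = 627
|x − 627| sorted: 0, 39, 41, 42, 119, 126, 1264 → MAD = 42
Robust SD ≈ 1.4826 × 42 = 62.269

62.3 ms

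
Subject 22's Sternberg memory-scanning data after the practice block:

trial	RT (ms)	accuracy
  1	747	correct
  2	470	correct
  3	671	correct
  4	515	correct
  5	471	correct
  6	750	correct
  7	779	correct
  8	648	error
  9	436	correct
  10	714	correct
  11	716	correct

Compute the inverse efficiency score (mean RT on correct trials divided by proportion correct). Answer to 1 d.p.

Correct trials (n=10): 747, 470, 671, 515, 471, 750, 779, 436, 714, 716
Mean correct RT = 6269/10 = 626.9000 ms
Proportion correct = 10/11
IES = 626.9000 / (10/11) = 689.590 ms

689.6 ms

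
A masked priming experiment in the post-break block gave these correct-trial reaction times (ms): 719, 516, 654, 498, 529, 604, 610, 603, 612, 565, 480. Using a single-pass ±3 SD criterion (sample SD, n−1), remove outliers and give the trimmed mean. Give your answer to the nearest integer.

n = 11, ΣRT = 6390, M = 580.909
Σ(x−M)² = 51462.91; s = √(51462.91/10) = 71.738
Cutoffs: 580.909 ± 3·71.738 → [365.7, 796.1]
No RTs fall outside the cutoffs; all 11 retained. Mean = 6390/11 = 580.909

581 ms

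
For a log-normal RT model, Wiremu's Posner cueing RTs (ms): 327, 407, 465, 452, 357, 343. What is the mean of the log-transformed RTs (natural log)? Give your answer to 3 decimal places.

ln(RT): 5.7900, 6.0088, 6.1420, 6.1137, 5.8777, 5.8377
Σ ln(RT) = 35.7700
Mean = 35.7700/6 = 5.96166

5.962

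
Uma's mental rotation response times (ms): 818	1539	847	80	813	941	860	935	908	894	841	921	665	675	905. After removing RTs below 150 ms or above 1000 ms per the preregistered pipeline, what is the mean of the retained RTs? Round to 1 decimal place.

847.9 ms

Excluded: 80, 1539
Retained (n=13): Σ = 11023
Mean = 11023/13 = 847.9231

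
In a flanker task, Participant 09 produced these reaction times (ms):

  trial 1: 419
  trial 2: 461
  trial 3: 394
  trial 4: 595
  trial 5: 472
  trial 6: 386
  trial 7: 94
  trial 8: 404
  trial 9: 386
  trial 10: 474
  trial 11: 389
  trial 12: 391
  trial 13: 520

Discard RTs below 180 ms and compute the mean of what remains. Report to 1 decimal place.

Excluded: 94
Retained (n=12): Σ = 5291
Mean = 5291/12 = 440.9167

440.9 ms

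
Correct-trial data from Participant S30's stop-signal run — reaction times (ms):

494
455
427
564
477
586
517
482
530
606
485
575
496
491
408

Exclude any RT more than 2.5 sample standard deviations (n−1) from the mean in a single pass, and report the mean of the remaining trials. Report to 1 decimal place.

n = 15, ΣRT = 7593, M = 506.200
Σ(x−M)² = 45994.40; s = √(45994.40/14) = 57.318
Cutoffs: 506.200 ± 2.5·57.318 → [362.9, 649.5]
No RTs fall outside the cutoffs; all 15 retained. Mean = 7593/15 = 506.200

506.2 ms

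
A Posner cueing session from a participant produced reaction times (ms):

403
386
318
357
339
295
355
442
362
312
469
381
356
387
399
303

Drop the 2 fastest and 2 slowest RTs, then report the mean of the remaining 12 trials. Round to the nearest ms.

Sorted: 295, 303, 312, 318, 339, 355, 356, 357, 362, 381, 386, 387, 399, 403, 442, 469
Drop lowest 2 (295, 303) and highest 2 (442, 469)
Remaining (n=12): Σ = 4355, mean = 4355/12 = 362.917

363 ms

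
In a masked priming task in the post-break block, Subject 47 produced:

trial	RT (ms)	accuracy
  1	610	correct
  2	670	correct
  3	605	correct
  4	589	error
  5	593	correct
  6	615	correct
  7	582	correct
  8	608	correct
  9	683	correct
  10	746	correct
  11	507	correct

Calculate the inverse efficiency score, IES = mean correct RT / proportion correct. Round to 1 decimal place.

684.1 ms

Correct trials (n=10): 610, 670, 605, 593, 615, 582, 608, 683, 746, 507
Mean correct RT = 6219/10 = 621.9000 ms
Proportion correct = 10/11
IES = 621.9000 / (10/11) = 684.090 ms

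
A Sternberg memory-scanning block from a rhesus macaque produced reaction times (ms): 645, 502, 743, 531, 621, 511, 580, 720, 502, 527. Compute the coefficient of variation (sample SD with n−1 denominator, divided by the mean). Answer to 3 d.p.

n = 10, Σ = 5882, M = 588.2000
Σ(x−M)² = 73541.600; s = √(73541.600/9) = 90.3952
CV = 90.3952 / 588.2000 = 0.15368

0.154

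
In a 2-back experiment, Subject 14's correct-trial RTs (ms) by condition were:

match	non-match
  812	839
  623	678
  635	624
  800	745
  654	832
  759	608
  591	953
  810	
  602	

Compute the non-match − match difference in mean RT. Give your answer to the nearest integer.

56 ms

M(match) = 6286/9 = 698.444
M(non-match) = 5279/7 = 754.143
Difference = 754.143 − 698.444 = 55.698 ms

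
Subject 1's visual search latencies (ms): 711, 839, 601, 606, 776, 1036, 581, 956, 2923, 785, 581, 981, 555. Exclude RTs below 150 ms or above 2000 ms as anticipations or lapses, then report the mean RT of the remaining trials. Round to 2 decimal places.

750.67 ms

Excluded: 2923
Retained (n=12): Σ = 9008
Mean = 9008/12 = 750.6667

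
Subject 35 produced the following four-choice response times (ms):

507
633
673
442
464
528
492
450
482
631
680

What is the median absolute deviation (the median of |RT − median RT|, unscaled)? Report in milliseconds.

Sorted: 442, 450, 464, 482, 492, 507, 528, 631, 633, 673, 680 → median = 507
|x − 507|: 0, 126, 166, 65, 43, 21, 15, 57, 25, 124, 173
Sorted deviations: 0, 15, 21, 25, 43, 57, 65, 124, 126, 166, 173 → MAD = 57

57 ms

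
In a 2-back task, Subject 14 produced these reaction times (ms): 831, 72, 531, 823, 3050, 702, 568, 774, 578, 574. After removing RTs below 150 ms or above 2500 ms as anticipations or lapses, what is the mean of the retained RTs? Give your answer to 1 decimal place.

672.6 ms

Excluded: 72, 3050
Retained (n=8): Σ = 5381
Mean = 5381/8 = 672.6250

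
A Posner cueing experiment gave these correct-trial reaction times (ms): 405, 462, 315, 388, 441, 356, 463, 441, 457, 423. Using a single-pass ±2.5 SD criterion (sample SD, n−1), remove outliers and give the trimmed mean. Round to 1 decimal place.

415.1 ms

n = 10, ΣRT = 4151, M = 415.100
Σ(x−M)² = 22002.90; s = √(22002.90/9) = 49.445
Cutoffs: 415.100 ± 2.5·49.445 → [291.5, 538.7]
No RTs fall outside the cutoffs; all 10 retained. Mean = 4151/10 = 415.100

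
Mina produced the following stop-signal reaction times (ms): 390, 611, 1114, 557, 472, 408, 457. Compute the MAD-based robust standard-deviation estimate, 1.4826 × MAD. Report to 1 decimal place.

121.6 ms

Sorted: 390, 408, 457, 472, 557, 611, 1114 → median = 472
|x − 472| sorted: 0, 15, 64, 82, 85, 139, 642 → MAD = 82
Robust SD ≈ 1.4826 × 82 = 121.573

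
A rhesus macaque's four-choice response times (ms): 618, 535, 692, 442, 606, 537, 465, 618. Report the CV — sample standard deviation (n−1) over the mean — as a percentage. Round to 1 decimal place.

n = 8, Σ = 4513, M = 564.1250
Σ(x−M)² = 50234.875; s = √(50234.875/7) = 84.7137
CV = 84.7137 / 564.1250 = 0.15017 = 15.017%

15.0%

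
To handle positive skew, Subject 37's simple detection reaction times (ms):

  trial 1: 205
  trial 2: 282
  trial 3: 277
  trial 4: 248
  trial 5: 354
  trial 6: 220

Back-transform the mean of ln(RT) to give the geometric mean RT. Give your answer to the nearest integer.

260 ms

ln(RT): 5.3230, 5.6419, 5.6240, 5.5134, 5.8693, 5.3936
Mean ln(RT) = 33.3653/6 = 5.56088
Geometric mean = exp(5.56088) = 260.05 ms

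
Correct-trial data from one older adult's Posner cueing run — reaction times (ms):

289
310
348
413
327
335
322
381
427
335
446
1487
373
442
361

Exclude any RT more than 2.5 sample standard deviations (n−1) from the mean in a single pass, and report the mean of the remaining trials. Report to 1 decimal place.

364.9 ms

n = 15, ΣRT = 6596, M = 439.733
Σ(x−M)² = 1208264.93; s = √(1208264.93/14) = 293.777
Cutoffs: 439.733 ± 2.5·293.777 → [-294.7, 1174.2]
Outside: 1487 → excluded.
Retained (n=14): Σ = 5109, mean = 5109/14 = 364.929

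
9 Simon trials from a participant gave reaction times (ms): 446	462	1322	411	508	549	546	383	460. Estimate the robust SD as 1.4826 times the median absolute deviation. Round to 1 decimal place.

75.6 ms

Sorted: 383, 411, 446, 460, 462, 508, 546, 549, 1322 → median = 462
|x − 462| sorted: 0, 2, 16, 46, 51, 79, 84, 87, 860 → MAD = 51
Robust SD ≈ 1.4826 × 51 = 75.613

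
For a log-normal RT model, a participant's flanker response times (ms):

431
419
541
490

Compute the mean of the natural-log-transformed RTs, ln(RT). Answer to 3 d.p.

ln(RT): 6.0661, 6.0379, 6.2934, 6.1944
Σ ln(RT) = 24.5918
Mean = 24.5918/4 = 6.14795

6.148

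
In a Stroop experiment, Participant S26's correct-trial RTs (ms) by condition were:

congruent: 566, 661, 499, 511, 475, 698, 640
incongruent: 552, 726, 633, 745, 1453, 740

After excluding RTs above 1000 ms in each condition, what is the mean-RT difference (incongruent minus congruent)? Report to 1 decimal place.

incongruent: exclude 1453
M(congruent) = 4050/7 = 578.571
M(incongruent) = 3396/5 = 679.200
Difference = 679.200 − 578.571 = 100.629 ms

100.6 ms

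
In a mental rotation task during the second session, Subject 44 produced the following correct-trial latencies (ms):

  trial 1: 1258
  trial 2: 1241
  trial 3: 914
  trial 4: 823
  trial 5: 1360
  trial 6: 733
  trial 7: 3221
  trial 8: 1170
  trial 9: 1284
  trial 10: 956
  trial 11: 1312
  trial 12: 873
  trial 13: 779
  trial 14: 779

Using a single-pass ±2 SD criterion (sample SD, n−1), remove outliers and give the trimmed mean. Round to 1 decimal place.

n = 14, ΣRT = 16703, M = 1193.071
Σ(x−M)² = 5097874.93; s = √(5097874.93/13) = 626.214
Cutoffs: 1193.071 ± 2·626.214 → [-59.4, 2445.5]
Outside: 3221 → excluded.
Retained (n=13): Σ = 13482, mean = 13482/13 = 1037.077

1037.1 ms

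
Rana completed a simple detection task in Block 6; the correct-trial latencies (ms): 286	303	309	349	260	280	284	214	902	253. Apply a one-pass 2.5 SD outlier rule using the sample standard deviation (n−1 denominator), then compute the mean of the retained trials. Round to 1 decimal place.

n = 10, ΣRT = 3440, M = 344.000
Σ(x−M)² = 357592.00; s = √(357592.00/9) = 199.330
Cutoffs: 344.000 ± 2.5·199.330 → [-154.3, 842.3]
Outside: 902 → excluded.
Retained (n=9): Σ = 2538, mean = 2538/9 = 282.000

282.0 ms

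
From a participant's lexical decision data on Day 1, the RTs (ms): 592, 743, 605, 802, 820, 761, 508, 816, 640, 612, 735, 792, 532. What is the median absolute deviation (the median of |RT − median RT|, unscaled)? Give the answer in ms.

85 ms

Sorted: 508, 532, 592, 605, 612, 640, 735, 743, 761, 792, 802, 816, 820 → median = 735
|x − 735|: 143, 8, 130, 67, 85, 26, 227, 81, 95, 123, 0, 57, 203
Sorted deviations: 0, 8, 26, 57, 67, 81, 85, 95, 123, 130, 143, 203, 227 → MAD = 85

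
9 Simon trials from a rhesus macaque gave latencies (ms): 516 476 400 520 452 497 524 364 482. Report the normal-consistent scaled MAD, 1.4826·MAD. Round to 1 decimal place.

50.4 ms

Sorted: 364, 400, 452, 476, 482, 497, 516, 520, 524 → median = 482
|x − 482| sorted: 0, 6, 15, 30, 34, 38, 42, 82, 118 → MAD = 34
Robust SD ≈ 1.4826 × 34 = 50.408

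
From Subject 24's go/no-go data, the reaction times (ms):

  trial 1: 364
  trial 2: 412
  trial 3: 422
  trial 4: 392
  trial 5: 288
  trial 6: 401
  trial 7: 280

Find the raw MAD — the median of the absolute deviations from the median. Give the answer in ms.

Sorted: 280, 288, 364, 392, 401, 412, 422 → median = 392
|x − 392|: 28, 20, 30, 0, 104, 9, 112
Sorted deviations: 0, 9, 20, 28, 30, 104, 112 → MAD = 28

28 ms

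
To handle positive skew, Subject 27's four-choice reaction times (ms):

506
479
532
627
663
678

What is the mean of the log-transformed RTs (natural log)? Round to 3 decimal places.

6.355

ln(RT): 6.2265, 6.1717, 6.2766, 6.4409, 6.4968, 6.5191
Σ ln(RT) = 38.1317
Mean = 38.1317/6 = 6.35529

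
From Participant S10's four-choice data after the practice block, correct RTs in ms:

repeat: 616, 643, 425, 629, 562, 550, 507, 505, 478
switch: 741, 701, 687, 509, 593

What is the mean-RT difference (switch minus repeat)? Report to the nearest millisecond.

100 ms

M(repeat) = 4915/9 = 546.111
M(switch) = 3231/5 = 646.200
Difference = 646.200 − 546.111 = 100.089 ms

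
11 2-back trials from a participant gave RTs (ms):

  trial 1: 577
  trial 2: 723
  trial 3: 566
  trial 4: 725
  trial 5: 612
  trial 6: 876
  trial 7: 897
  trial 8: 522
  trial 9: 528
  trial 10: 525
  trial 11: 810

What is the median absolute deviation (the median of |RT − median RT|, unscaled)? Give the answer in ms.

90 ms

Sorted: 522, 525, 528, 566, 577, 612, 723, 725, 810, 876, 897 → median = 612
|x − 612|: 35, 111, 46, 113, 0, 264, 285, 90, 84, 87, 198
Sorted deviations: 0, 35, 46, 84, 87, 90, 111, 113, 198, 264, 285 → MAD = 90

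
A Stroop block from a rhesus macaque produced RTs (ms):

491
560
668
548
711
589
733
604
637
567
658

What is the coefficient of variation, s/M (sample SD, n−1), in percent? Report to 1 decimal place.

n = 11, Σ = 6766, M = 615.0909
Σ(x−M)² = 54272.909; s = √(54272.909/10) = 73.6701
CV = 73.6701 / 615.0909 = 0.11977 = 11.977%

12.0%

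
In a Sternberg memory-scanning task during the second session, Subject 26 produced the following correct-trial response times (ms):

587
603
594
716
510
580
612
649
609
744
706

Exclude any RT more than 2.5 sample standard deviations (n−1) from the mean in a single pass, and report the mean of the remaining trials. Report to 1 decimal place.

n = 11, ΣRT = 6910, M = 628.182
Σ(x−M)² = 48031.64; s = √(48031.64/10) = 69.305
Cutoffs: 628.182 ± 2.5·69.305 → [454.9, 801.4]
No RTs fall outside the cutoffs; all 11 retained. Mean = 6910/11 = 628.182

628.2 ms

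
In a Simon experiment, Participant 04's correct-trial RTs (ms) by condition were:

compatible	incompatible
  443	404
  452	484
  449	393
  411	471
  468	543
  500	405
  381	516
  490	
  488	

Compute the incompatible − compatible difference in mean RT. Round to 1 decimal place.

5.9 ms

M(compatible) = 4082/9 = 453.556
M(incompatible) = 3216/7 = 459.429
Difference = 459.429 − 453.556 = 5.873 ms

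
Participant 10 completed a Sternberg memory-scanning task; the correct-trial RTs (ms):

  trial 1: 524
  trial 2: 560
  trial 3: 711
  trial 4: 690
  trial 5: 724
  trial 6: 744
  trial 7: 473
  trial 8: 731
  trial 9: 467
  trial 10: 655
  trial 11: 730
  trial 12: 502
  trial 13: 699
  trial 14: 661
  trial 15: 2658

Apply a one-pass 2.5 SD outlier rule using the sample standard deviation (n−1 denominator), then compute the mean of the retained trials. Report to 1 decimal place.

n = 15, ΣRT = 11529, M = 768.600
Σ(x−M)² = 3966913.60; s = √(3966913.60/14) = 532.307
Cutoffs: 768.600 ± 2.5·532.307 → [-562.2, 2099.4]
Outside: 2658 → excluded.
Retained (n=14): Σ = 8871, mean = 8871/14 = 633.643

633.6 ms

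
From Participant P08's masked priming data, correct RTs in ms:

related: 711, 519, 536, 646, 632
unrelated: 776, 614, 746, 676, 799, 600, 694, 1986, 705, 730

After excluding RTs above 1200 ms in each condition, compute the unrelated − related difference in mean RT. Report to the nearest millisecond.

unrelated: exclude 1986
M(related) = 3044/5 = 608.800
M(unrelated) = 6340/9 = 704.444
Difference = 704.444 − 608.800 = 95.644 ms

96 ms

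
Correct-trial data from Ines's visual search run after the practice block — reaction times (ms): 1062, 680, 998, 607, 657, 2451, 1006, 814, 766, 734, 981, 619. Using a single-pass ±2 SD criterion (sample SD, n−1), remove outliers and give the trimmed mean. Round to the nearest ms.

n = 12, ΣRT = 11375, M = 947.917
Σ(x−M)² = 2756860.92; s = √(2756860.92/11) = 500.623
Cutoffs: 947.917 ± 2·500.623 → [-53.3, 1949.2]
Outside: 2451 → excluded.
Retained (n=11): Σ = 8924, mean = 8924/11 = 811.273

811 ms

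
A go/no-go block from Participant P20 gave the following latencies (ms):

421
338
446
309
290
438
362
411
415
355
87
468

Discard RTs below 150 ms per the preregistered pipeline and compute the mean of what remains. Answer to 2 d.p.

Excluded: 87
Retained (n=11): Σ = 4253
Mean = 4253/11 = 386.6364

386.64 ms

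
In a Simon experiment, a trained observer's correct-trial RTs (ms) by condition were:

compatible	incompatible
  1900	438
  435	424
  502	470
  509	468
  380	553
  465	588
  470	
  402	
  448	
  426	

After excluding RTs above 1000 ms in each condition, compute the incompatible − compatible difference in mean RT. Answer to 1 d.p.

41.6 ms

compatible: exclude 1900
M(compatible) = 4037/9 = 448.556
M(incompatible) = 2941/6 = 490.167
Difference = 490.167 − 448.556 = 41.611 ms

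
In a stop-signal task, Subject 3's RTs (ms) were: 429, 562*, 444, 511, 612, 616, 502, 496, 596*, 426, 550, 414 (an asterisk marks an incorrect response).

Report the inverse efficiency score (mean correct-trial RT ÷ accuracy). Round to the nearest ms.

600 ms

Correct trials (n=10): 429, 444, 511, 612, 616, 502, 496, 426, 550, 414
Mean correct RT = 5000/10 = 500.0000 ms
Proportion correct = 10/12
IES = 500.0000 / (10/12) = 600.000 ms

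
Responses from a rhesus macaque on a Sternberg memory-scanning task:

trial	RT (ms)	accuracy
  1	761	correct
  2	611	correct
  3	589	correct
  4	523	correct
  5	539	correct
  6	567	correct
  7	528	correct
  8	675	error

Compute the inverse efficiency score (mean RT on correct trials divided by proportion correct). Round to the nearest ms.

672 ms

Correct trials (n=7): 761, 611, 589, 523, 539, 567, 528
Mean correct RT = 4118/7 = 588.2857 ms
Proportion correct = 7/8
IES = 588.2857 / (7/8) = 672.327 ms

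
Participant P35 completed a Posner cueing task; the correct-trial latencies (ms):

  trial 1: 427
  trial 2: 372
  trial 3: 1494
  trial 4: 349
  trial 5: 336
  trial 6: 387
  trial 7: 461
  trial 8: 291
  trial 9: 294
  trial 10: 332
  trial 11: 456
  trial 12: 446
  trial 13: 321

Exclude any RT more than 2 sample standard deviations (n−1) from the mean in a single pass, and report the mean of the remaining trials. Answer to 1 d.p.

n = 13, ΣRT = 5966, M = 458.923
Σ(x−M)² = 1203034.92; s = √(1203034.92/12) = 316.627
Cutoffs: 458.923 ± 2·316.627 → [-174.3, 1092.2]
Outside: 1494 → excluded.
Retained (n=12): Σ = 4472, mean = 4472/12 = 372.667

372.7 ms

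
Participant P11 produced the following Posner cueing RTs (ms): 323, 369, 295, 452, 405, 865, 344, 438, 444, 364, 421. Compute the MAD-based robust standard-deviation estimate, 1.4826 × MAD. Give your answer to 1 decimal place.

60.8 ms

Sorted: 295, 323, 344, 364, 369, 405, 421, 438, 444, 452, 865 → median = 405
|x − 405| sorted: 0, 16, 33, 36, 39, 41, 47, 61, 82, 110, 460 → MAD = 41
Robust SD ≈ 1.4826 × 41 = 60.787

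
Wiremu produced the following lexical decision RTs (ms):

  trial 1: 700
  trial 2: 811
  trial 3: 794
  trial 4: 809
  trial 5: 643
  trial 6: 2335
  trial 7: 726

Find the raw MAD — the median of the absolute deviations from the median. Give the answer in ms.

68 ms

Sorted: 643, 700, 726, 794, 809, 811, 2335 → median = 794
|x − 794|: 94, 17, 0, 15, 151, 1541, 68
Sorted deviations: 0, 15, 17, 68, 94, 151, 1541 → MAD = 68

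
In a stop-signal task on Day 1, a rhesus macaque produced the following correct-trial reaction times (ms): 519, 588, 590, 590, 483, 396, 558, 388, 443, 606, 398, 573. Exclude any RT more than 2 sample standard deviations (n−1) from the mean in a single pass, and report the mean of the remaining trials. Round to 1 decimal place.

n = 12, ΣRT = 6132, M = 511.000
Σ(x−M)² = 80084.00; s = √(80084.00/11) = 85.325
Cutoffs: 511.000 ± 2·85.325 → [340.3, 681.7]
No RTs fall outside the cutoffs; all 12 retained. Mean = 6132/12 = 511.000

511.0 ms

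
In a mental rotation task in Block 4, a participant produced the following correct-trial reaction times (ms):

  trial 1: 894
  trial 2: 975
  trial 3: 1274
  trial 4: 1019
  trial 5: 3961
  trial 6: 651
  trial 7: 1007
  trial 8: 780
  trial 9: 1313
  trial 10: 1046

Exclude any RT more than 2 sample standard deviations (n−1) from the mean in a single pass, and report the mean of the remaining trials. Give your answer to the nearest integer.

n = 10, ΣRT = 12920, M = 1292.000
Σ(x−M)² = 8272514.00; s = √(8272514.00/9) = 958.733
Cutoffs: 1292.000 ± 2·958.733 → [-625.5, 3209.5]
Outside: 3961 → excluded.
Retained (n=9): Σ = 8959, mean = 8959/9 = 995.444

995 ms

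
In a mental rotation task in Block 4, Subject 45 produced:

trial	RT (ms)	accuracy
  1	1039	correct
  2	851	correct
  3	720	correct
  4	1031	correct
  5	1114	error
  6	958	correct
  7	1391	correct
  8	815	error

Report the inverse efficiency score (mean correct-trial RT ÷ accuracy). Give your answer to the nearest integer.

1331 ms

Correct trials (n=6): 1039, 851, 720, 1031, 958, 1391
Mean correct RT = 5990/6 = 998.3333 ms
Proportion correct = 6/8
IES = 998.3333 / (6/8) = 1331.111 ms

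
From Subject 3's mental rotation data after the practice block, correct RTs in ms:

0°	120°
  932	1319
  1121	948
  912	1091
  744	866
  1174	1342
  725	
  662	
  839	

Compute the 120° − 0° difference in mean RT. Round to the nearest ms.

M(0°) = 7109/8 = 888.625
M(120°) = 5566/5 = 1113.200
Difference = 1113.200 − 888.625 = 224.575 ms

225 ms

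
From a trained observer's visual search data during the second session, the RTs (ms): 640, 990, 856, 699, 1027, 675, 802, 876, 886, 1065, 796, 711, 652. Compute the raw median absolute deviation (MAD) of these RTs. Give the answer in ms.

103 ms

Sorted: 640, 652, 675, 699, 711, 796, 802, 856, 876, 886, 990, 1027, 1065 → median = 802
|x − 802|: 162, 188, 54, 103, 225, 127, 0, 74, 84, 263, 6, 91, 150
Sorted deviations: 0, 6, 54, 74, 84, 91, 103, 127, 150, 162, 188, 225, 263 → MAD = 103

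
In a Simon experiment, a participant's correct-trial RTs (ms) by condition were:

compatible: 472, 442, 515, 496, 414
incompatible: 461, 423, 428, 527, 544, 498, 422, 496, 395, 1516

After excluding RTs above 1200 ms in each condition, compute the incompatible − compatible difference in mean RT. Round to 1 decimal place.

incompatible: exclude 1516
M(compatible) = 2339/5 = 467.800
M(incompatible) = 4194/9 = 466.000
Difference = 466.000 − 467.800 = -1.800 ms

-1.8 ms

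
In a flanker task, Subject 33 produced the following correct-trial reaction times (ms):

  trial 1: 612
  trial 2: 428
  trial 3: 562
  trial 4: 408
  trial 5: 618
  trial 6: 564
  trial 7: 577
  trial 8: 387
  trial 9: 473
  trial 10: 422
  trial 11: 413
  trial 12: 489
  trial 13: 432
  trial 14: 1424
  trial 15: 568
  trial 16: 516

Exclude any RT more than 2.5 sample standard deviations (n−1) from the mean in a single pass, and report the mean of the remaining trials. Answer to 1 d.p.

497.9 ms

n = 16, ΣRT = 8893, M = 555.812
Σ(x−M)² = 894696.44; s = √(894696.44/15) = 244.226
Cutoffs: 555.812 ± 2.5·244.226 → [-54.8, 1166.4]
Outside: 1424 → excluded.
Retained (n=15): Σ = 7469, mean = 7469/15 = 497.933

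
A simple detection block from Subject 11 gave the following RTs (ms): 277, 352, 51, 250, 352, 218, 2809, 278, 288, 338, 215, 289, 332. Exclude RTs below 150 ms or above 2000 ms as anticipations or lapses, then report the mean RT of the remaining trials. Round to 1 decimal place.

Excluded: 51, 2809
Retained (n=11): Σ = 3189
Mean = 3189/11 = 289.9091

289.9 ms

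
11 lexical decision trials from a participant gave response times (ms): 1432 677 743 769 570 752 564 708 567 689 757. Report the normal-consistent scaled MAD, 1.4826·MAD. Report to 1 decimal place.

Sorted: 564, 567, 570, 677, 689, 708, 743, 752, 757, 769, 1432 → median = 708
|x − 708| sorted: 0, 19, 31, 35, 44, 49, 61, 138, 141, 144, 724 → MAD = 49
Robust SD ≈ 1.4826 × 49 = 72.647

72.6 ms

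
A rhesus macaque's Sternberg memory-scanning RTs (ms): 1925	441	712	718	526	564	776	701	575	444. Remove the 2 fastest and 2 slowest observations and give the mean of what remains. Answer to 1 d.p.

632.7 ms

Sorted: 441, 444, 526, 564, 575, 701, 712, 718, 776, 1925
Drop lowest 2 (441, 444) and highest 2 (776, 1925)
Remaining (n=6): Σ = 3796, mean = 3796/6 = 632.667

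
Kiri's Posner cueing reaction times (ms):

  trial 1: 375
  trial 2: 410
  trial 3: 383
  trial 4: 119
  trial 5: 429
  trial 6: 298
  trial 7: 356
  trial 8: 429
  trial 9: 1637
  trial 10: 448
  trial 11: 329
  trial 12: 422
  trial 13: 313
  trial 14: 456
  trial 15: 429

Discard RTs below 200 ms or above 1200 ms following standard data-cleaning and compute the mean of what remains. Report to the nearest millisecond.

391 ms

Excluded: 119, 1637
Retained (n=13): Σ = 5077
Mean = 5077/13 = 390.5385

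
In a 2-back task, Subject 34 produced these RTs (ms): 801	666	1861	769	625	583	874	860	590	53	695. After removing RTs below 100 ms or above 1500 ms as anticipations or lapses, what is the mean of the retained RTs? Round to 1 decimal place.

718.1 ms

Excluded: 53, 1861
Retained (n=9): Σ = 6463
Mean = 6463/9 = 718.1111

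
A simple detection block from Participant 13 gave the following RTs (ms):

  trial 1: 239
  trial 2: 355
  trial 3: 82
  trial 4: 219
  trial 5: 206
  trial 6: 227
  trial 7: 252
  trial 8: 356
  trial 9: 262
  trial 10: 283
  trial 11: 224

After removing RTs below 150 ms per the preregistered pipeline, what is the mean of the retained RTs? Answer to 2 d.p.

Excluded: 82
Retained (n=10): Σ = 2623
Mean = 2623/10 = 262.3000

262.30 ms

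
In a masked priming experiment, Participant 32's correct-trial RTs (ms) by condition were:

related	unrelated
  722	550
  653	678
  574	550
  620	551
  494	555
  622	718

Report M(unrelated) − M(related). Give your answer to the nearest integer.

-14 ms

M(related) = 3685/6 = 614.167
M(unrelated) = 3602/6 = 600.333
Difference = 600.333 − 614.167 = -13.833 ms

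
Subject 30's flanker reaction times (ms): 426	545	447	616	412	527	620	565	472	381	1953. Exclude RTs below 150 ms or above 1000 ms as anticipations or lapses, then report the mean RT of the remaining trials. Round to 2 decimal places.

501.10 ms

Excluded: 1953
Retained (n=10): Σ = 5011
Mean = 5011/10 = 501.1000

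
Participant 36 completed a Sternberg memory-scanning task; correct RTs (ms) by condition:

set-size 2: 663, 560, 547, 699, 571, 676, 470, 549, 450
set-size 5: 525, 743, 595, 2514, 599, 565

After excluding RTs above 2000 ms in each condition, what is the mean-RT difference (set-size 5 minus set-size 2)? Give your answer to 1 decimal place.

set-size 5: exclude 2514
M(set-size 2) = 5185/9 = 576.111
M(set-size 5) = 3027/5 = 605.400
Difference = 605.400 − 576.111 = 29.289 ms

29.3 ms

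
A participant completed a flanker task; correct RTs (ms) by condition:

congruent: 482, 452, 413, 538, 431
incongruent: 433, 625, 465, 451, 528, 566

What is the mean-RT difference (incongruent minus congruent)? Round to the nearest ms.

48 ms

M(congruent) = 2316/5 = 463.200
M(incongruent) = 3068/6 = 511.333
Difference = 511.333 − 463.200 = 48.133 ms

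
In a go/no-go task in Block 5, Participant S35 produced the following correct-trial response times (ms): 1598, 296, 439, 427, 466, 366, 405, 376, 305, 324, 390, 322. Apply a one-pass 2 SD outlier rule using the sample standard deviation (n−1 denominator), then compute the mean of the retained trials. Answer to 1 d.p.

n = 12, ΣRT = 5714, M = 476.167
Σ(x−M)² = 1405751.67; s = √(1405751.67/11) = 357.485
Cutoffs: 476.167 ± 2·357.485 → [-238.8, 1191.1]
Outside: 1598 → excluded.
Retained (n=11): Σ = 4116, mean = 4116/11 = 374.182

374.2 ms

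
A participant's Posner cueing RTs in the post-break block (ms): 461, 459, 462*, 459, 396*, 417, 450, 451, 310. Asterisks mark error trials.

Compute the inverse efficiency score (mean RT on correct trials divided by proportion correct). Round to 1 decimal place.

552.3 ms

Correct trials (n=7): 461, 459, 459, 417, 450, 451, 310
Mean correct RT = 3007/7 = 429.5714 ms
Proportion correct = 7/9
IES = 429.5714 / (7/9) = 552.306 ms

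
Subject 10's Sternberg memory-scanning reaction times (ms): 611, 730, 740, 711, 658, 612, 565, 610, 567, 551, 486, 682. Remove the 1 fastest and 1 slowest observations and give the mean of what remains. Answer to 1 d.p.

Sorted: 486, 551, 565, 567, 610, 611, 612, 658, 682, 711, 730, 740
Drop lowest 1 (486) and highest 1 (740)
Remaining (n=10): Σ = 6297, mean = 6297/10 = 629.700

629.7 ms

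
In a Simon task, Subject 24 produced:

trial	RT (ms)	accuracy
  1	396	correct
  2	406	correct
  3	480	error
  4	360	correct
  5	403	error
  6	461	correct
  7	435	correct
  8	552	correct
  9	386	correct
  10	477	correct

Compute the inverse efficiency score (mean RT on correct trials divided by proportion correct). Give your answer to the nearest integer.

Correct trials (n=8): 396, 406, 360, 461, 435, 552, 386, 477
Mean correct RT = 3473/8 = 434.1250 ms
Proportion correct = 8/10
IES = 434.1250 / (8/10) = 542.656 ms

543 ms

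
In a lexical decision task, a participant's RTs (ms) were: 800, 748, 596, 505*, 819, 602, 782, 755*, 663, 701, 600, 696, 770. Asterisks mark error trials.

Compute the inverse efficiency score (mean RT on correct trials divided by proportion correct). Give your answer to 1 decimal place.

Correct trials (n=11): 800, 748, 596, 819, 602, 782, 663, 701, 600, 696, 770
Mean correct RT = 7777/11 = 707.0000 ms
Proportion correct = 11/13
IES = 707.0000 / (11/13) = 835.545 ms

835.5 ms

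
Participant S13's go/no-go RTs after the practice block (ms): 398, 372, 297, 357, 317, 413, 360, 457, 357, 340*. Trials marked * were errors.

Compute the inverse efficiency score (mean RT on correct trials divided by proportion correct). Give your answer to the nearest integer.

411 ms

Correct trials (n=9): 398, 372, 297, 357, 317, 413, 360, 457, 357
Mean correct RT = 3328/9 = 369.7778 ms
Proportion correct = 9/10
IES = 369.7778 / (9/10) = 410.864 ms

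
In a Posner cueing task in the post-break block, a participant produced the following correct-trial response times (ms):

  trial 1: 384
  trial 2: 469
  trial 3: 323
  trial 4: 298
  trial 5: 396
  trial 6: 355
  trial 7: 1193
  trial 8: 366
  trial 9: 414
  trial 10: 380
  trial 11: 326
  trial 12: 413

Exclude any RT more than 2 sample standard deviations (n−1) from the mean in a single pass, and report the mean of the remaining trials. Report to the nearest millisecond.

375 ms

n = 12, ΣRT = 5317, M = 443.083
Σ(x−M)² = 637362.92; s = √(637362.92/11) = 240.712
Cutoffs: 443.083 ± 2·240.712 → [-38.3, 924.5]
Outside: 1193 → excluded.
Retained (n=11): Σ = 4124, mean = 4124/11 = 374.909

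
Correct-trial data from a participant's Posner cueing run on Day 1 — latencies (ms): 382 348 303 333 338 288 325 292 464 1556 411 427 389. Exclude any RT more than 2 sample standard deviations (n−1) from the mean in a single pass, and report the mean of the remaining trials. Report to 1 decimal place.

358.3 ms

n = 13, ΣRT = 5856, M = 450.462
Σ(x−M)² = 1358903.23; s = √(1358903.23/12) = 336.514
Cutoffs: 450.462 ± 2·336.514 → [-222.6, 1123.5]
Outside: 1556 → excluded.
Retained (n=12): Σ = 4300, mean = 4300/12 = 358.333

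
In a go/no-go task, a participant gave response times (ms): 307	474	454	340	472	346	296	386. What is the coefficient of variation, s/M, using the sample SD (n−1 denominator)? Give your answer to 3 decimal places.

n = 8, Σ = 3075, M = 384.3750
Σ(x−M)² = 37799.875; s = √(37799.875/7) = 73.4846
CV = 73.4846 / 384.3750 = 0.19118

0.191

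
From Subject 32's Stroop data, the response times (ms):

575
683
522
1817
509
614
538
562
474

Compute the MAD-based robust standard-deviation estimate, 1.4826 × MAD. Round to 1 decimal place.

77.1 ms

Sorted: 474, 509, 522, 538, 562, 575, 614, 683, 1817 → median = 562
|x − 562| sorted: 0, 13, 24, 40, 52, 53, 88, 121, 1255 → MAD = 52
Robust SD ≈ 1.4826 × 52 = 77.095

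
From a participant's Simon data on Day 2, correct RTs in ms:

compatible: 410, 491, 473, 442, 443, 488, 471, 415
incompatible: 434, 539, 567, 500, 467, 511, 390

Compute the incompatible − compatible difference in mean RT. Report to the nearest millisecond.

M(compatible) = 3633/8 = 454.125
M(incompatible) = 3408/7 = 486.857
Difference = 486.857 − 454.125 = 32.732 ms

33 ms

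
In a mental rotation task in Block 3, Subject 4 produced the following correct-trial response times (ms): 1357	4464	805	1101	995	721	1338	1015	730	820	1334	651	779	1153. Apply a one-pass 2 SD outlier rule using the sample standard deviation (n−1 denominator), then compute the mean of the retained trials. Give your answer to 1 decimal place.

984.5 ms

n = 14, ΣRT = 17263, M = 1233.071
Σ(x−M)² = 12017700.93; s = √(12017700.93/13) = 961.477
Cutoffs: 1233.071 ± 2·961.477 → [-689.9, 3156.0]
Outside: 4464 → excluded.
Retained (n=13): Σ = 12799, mean = 12799/13 = 984.538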